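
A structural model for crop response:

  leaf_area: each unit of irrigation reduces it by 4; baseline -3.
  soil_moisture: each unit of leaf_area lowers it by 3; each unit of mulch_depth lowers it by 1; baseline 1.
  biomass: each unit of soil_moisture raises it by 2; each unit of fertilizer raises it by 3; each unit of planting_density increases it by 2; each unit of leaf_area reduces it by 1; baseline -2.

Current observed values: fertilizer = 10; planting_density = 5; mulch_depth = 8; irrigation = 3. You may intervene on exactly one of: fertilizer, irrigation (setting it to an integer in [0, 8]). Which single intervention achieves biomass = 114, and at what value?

set fertilizer = 5

Intervening on fertilizer: with other inputs at their observed values, biomass = 3*fertilizer + 99. Solving for 114 gives fertilizer = 5, within [0, 8].
Intervening on irrigation: biomass = 28*irrigation + 45. Reaching 114 requires irrigation = 69/28, not an integer.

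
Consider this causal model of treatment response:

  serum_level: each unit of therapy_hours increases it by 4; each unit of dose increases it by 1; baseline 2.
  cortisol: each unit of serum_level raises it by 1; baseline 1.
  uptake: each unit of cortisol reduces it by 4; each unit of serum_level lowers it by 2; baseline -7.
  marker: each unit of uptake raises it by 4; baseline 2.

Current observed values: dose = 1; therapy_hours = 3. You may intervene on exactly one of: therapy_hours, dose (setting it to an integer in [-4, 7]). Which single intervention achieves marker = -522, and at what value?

set dose = 6

Intervening on therapy_hours: marker = -96*therapy_hours - 114. Reaching -522 requires therapy_hours = 17/4, not an integer.
Intervening on dose: with other inputs at their observed values, marker = -24*dose - 378. Solving for -522 gives dose = 6, within [-4, 7].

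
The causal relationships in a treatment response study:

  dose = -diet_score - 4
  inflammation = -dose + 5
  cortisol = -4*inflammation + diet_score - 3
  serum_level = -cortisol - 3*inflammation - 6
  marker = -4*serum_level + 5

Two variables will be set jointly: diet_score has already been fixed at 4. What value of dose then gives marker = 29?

With diet_score held at 4:
Intervening on dose fixes its value directly, overriding its dependence on diet_score.
Substituting into the cortisol equation gives cortisol = 4*dose - 19.
Substituting into the serum_level equation gives serum_level = -dose - 2.
This gives marker = 4*dose + 13.
Solve 4*dose + 13 = 29: dose = (29 - 13) / 4 = 4.

dose = 4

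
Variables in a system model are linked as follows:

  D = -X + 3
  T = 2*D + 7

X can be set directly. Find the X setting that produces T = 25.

Substituting into the T equation gives T = -2*X + 13.
Solve -2*X + 13 = 25: X = (25 - 13) / -2 = -6.

X = -6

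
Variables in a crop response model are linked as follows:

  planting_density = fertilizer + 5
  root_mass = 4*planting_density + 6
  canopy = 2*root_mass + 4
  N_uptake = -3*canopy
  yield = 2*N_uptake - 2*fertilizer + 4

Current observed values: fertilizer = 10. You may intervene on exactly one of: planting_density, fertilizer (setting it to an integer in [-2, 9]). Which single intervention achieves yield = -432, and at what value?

set fertilizer = 2

Intervening on planting_density: yield = -48*planting_density - 112. Reaching -432 requires planting_density = 20/3, not an integer.
Intervening on fertilizer: with other inputs at their observed values, yield = -50*fertilizer - 332. Solving for -432 gives fertilizer = 2, within [-2, 9].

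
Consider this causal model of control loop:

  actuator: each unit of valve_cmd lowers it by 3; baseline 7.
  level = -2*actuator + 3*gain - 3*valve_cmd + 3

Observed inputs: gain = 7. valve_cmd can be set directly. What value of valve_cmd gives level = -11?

Substituting into the level equation gives level = 3*valve_cmd + 10.
Solve 3*valve_cmd + 10 = -11: valve_cmd = (-11 - 10) / 3 = -7.

valve_cmd = -7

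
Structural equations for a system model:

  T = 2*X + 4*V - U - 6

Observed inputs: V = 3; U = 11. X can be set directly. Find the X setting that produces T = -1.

X = 2

Substituting into the T equation gives T = 2*X - 5.
Solve 2*X - 5 = -1: X = (-1 + 5) / 2 = 2.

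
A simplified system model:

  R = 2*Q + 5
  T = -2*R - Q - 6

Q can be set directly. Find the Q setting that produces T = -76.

Substituting into the T equation gives T = -5*Q - 16.
Solve -5*Q - 16 = -76: Q = (-76 + 16) / -5 = 12.

Q = 12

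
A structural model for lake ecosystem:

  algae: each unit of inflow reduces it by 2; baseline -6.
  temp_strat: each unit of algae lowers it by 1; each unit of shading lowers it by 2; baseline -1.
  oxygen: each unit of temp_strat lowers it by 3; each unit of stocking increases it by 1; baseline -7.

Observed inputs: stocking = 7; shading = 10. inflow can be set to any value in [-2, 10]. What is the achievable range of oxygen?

-15 to 57

Substituting into the temp_strat equation gives temp_strat = 2*inflow - 15.
Substituting into the oxygen equation gives oxygen = -6*inflow + 45.
Linear in inflow, so extremes are at the endpoints: inflow = -2 gives oxygen = 57; inflow = 10 gives oxygen = -15.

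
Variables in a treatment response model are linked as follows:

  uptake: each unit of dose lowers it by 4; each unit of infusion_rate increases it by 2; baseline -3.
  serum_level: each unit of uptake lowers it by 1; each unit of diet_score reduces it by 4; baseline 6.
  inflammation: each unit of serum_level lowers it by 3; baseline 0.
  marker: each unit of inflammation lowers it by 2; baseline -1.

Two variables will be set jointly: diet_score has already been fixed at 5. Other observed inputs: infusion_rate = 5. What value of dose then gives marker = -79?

dose = 2

With diet_score held at 5:
Substituting into the uptake equation gives uptake = -4*dose + 7.
Substituting into the serum_level equation gives serum_level = 4*dose - 21.
So inflammation = -12*dose + 63.
So marker = 24*dose - 127.
Solve 24*dose - 127 = -79: dose = (-79 + 127) / 24 = 2.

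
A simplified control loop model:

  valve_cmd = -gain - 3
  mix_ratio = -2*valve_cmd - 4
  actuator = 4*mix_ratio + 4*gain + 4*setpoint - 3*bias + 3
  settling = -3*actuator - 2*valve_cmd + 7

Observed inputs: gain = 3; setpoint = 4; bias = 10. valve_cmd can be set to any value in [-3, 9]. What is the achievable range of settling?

Intervening on valve_cmd fixes its value directly, overriding its dependence on gain.
Substituting into the actuator equation gives actuator = -8*valve_cmd - 15.
Substituting into the settling equation gives settling = 22*valve_cmd + 52.
Linear in valve_cmd, so extremes are at the endpoints: valve_cmd = -3 gives settling = -14; valve_cmd = 9 gives settling = 250.

-14 to 250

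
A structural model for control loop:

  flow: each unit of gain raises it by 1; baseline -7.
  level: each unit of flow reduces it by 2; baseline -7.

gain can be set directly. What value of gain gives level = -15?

Substituting into the level equation gives level = -2*gain + 7.
Solve -2*gain + 7 = -15: gain = (-15 - 7) / -2 = 11.

gain = 11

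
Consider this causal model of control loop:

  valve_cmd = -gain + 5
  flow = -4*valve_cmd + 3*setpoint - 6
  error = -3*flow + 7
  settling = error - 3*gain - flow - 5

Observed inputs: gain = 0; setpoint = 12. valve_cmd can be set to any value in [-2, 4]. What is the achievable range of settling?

-150 to -54

Intervening on valve_cmd fixes its value directly, overriding its dependence on gain.
Substituting into the flow equation gives flow = -4*valve_cmd + 30.
Substituting into the error equation gives error = 12*valve_cmd - 83.
settling becomes 16*valve_cmd - 118.
Linear in valve_cmd, so extremes are at the endpoints: valve_cmd = -2 gives settling = -150; valve_cmd = 4 gives settling = -54.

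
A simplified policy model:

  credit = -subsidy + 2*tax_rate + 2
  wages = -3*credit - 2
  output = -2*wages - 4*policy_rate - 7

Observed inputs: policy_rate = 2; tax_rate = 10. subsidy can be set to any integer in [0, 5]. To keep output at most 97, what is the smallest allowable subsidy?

subsidy = 4

Substituting into the credit equation gives credit = -subsidy + 22.
Substituting into the wages equation gives wages = 3*subsidy - 68.
Substituting into the output equation gives output = -6*subsidy + 121.
Require -6*subsidy + 121 ≤ 97, so subsidy ≥ 4.
The smallest integer in [0, 5] satisfying this is 4.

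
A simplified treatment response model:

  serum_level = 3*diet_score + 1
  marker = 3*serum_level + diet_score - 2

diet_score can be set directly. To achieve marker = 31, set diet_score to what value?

Substituting into the marker equation gives marker = 10*diet_score + 1.
Solve 10*diet_score + 1 = 31: diet_score = (31 - 1) / 10 = 3.

diet_score = 3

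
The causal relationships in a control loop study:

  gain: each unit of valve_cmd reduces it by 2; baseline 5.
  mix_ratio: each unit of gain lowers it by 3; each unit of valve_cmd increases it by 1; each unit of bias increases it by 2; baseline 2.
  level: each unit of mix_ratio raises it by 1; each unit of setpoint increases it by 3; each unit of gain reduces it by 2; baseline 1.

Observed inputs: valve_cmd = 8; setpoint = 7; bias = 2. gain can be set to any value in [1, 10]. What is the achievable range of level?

-14 to 31

Intervening on gain fixes its value directly, overriding its dependence on valve_cmd.
Substituting into the mix_ratio equation gives mix_ratio = -3*gain + 14.
This gives level = -5*gain + 36.
Linear in gain, so extremes are at the endpoints: gain = 1 gives level = 31; gain = 10 gives level = -14.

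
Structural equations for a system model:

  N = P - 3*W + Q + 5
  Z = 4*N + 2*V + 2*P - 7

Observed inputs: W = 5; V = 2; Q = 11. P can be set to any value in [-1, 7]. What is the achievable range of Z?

Substituting into the N equation gives N = P + 1.
Substituting into the Z equation gives Z = 6*P + 1.
Linear in P, so extremes are at the endpoints: P = -1 gives Z = -5; P = 7 gives Z = 43.

-5 to 43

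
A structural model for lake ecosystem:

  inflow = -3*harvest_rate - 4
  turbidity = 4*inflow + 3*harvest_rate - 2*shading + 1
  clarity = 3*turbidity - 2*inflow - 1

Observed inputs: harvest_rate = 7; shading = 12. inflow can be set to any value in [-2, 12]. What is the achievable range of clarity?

-27 to 113

Intervening on inflow fixes its value directly, overriding its dependence on harvest_rate.
Substituting into the turbidity equation gives turbidity = 4*inflow - 2.
Substituting into the clarity equation gives clarity = 10*inflow - 7.
Linear in inflow, so extremes are at the endpoints: inflow = -2 gives clarity = -27; inflow = 12 gives clarity = 113.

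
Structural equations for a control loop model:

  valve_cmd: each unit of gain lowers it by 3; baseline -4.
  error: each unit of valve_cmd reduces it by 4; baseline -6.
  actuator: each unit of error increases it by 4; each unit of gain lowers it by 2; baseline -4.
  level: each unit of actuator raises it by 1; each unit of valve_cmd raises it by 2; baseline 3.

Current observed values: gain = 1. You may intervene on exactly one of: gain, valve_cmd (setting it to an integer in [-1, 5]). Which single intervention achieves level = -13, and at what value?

Intervening on gain: level = 40*gain + 31. Reaching -13 requires gain = -11/10, not an integer.
Intervening on valve_cmd: with other inputs at their observed values, level = -14*valve_cmd - 27. Solving for -13 gives valve_cmd = -1, within [-1, 5].

set valve_cmd = -1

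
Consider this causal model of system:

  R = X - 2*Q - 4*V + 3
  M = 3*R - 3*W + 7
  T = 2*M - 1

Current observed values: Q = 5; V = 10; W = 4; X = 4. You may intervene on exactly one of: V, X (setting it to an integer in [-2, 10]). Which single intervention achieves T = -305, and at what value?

Intervening on V: T = -24*V - 29. Reaching -305 requires V = 23/2, not an integer.
Intervening on X: with other inputs at their observed values, T = 6*X - 293. Solving for -305 gives X = -2, within [-2, 10].

set X = -2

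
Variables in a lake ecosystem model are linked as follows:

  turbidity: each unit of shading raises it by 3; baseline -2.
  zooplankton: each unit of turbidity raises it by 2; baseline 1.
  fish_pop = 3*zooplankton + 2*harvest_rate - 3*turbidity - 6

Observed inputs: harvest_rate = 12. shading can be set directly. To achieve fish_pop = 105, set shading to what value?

Substituting into the zooplankton equation gives zooplankton = 6*shading - 3.
fish_pop becomes 9*shading + 15.
Solve 9*shading + 15 = 105: shading = (105 - 15) / 9 = 10.

shading = 10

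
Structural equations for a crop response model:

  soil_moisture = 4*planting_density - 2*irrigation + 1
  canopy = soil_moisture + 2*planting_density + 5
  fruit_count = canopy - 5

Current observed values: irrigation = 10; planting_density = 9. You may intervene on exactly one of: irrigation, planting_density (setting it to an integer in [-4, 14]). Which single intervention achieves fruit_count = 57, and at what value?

set irrigation = -1

Intervening on irrigation: with other inputs at their observed values, fruit_count = -2*irrigation + 55. Solving for 57 gives irrigation = -1, within [-4, 14].
Intervening on planting_density: fruit_count = 6*planting_density - 19. Reaching 57 requires planting_density = 38/3, not an integer.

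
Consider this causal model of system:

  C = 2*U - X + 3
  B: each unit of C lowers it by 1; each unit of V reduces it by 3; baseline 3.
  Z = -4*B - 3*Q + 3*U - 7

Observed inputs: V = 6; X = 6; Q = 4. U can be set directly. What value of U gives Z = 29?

U = 0

Substituting into the C equation gives C = 2*U - 3.
Substituting into the B equation gives B = -2*U - 12.
Z becomes 11*U + 29.
Solve 11*U + 29 = 29: U = (29 - 29) / 11 = 0.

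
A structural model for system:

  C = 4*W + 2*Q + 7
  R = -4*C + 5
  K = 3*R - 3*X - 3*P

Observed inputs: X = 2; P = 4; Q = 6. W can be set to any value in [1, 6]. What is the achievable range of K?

Substituting into the C equation gives C = 4*W + 19.
So R = -16*W - 71.
Substituting into the K equation gives K = -48*W - 231.
Linear in W, so extremes are at the endpoints: W = 1 gives K = -279; W = 6 gives K = -519.

-519 to -279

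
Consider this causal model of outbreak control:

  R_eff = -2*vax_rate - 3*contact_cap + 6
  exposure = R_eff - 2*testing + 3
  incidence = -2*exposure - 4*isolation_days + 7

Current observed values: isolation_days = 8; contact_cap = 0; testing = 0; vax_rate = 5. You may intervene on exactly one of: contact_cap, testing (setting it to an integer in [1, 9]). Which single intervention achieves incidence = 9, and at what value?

Intervening on contact_cap: incidence = 6*contact_cap - 23. Reaching 9 requires contact_cap = 16/3, not an integer.
Intervening on testing: with other inputs at their observed values, incidence = 4*testing - 23. Solving for 9 gives testing = 8, within [1, 9].

set testing = 8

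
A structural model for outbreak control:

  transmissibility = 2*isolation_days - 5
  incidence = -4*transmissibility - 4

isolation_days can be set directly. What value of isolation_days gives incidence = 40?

Substituting into the incidence equation gives incidence = -8*isolation_days + 16.
Solve -8*isolation_days + 16 = 40: isolation_days = (40 - 16) / -8 = -3.

isolation_days = -3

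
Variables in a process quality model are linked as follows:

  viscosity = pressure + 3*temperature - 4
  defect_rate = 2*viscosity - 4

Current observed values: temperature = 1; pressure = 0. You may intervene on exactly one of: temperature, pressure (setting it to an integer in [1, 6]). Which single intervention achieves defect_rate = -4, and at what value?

set pressure = 1

Intervening on temperature: defect_rate = 6*temperature - 12. Reaching -4 requires temperature = 4/3, not an integer.
Intervening on pressure: with other inputs at their observed values, defect_rate = 2*pressure - 6. Solving for -4 gives pressure = 1, within [1, 6].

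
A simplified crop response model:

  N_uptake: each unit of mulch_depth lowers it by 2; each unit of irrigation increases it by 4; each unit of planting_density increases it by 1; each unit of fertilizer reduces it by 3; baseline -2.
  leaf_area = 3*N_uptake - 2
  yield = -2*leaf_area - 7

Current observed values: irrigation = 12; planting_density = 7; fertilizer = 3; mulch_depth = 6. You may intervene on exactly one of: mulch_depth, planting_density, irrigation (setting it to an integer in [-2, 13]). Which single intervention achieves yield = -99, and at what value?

set irrigation = 8

Intervening on mulch_depth: yield = 12*mulch_depth - 267. Reaching -99 requires mulch_depth = 14, outside [-2, 13].
Intervening on planting_density: yield = -6*planting_density - 153. Reaching -99 requires planting_density = -9, outside [-2, 13].
Intervening on irrigation: with other inputs at their observed values, yield = -24*irrigation + 93. Solving for -99 gives irrigation = 8, within [-2, 13].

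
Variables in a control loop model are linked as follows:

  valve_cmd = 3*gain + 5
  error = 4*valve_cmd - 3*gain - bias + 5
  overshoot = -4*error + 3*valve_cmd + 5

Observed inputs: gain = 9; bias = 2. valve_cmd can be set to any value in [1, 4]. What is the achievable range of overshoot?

Intervening on valve_cmd fixes its value directly, overriding its dependence on gain.
Substituting into the error equation gives error = 4*valve_cmd - 24.
Substituting into the overshoot equation gives overshoot = -13*valve_cmd + 101.
Linear in valve_cmd, so extremes are at the endpoints: valve_cmd = 1 gives overshoot = 88; valve_cmd = 4 gives overshoot = 49.

49 to 88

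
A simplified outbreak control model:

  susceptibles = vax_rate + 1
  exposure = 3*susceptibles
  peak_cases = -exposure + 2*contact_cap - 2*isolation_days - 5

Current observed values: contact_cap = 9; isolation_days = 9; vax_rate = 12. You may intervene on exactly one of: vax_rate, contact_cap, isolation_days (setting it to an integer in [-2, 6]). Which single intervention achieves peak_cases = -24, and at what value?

set isolation_days = -1

Intervening on vax_rate: peak_cases = -3*vax_rate - 8. Reaching -24 requires vax_rate = 16/3, not an integer.
Intervening on contact_cap: peak_cases = 2*contact_cap - 62. Reaching -24 requires contact_cap = 19, outside [-2, 6].
Intervening on isolation_days: with other inputs at their observed values, peak_cases = -2*isolation_days - 26. Solving for -24 gives isolation_days = -1, within [-2, 6].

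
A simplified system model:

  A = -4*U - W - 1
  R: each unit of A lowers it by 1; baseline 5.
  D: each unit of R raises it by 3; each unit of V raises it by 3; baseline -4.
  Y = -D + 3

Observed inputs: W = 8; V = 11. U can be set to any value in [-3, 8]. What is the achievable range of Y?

Substituting into the A equation gives A = -4*U - 9.
Substituting into the R equation gives R = 4*U + 14.
This gives D = 12*U + 71.
Substituting into the Y equation gives Y = -12*U - 68.
Linear in U, so extremes are at the endpoints: U = -3 gives Y = -32; U = 8 gives Y = -164.

-164 to -32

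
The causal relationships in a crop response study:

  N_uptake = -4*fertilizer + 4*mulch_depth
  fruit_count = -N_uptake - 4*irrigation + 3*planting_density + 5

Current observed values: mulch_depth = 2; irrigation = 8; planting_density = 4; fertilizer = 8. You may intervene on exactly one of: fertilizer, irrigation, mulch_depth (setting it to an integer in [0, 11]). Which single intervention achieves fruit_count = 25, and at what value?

set irrigation = 4

Intervening on fertilizer: fruit_count = 4*fertilizer - 23. Reaching 25 requires fertilizer = 12, outside [0, 11].
Intervening on irrigation: with other inputs at their observed values, fruit_count = -4*irrigation + 41. Solving for 25 gives irrigation = 4, within [0, 11].
Intervening on mulch_depth: fruit_count = -4*mulch_depth + 17. Reaching 25 requires mulch_depth = -2, outside [0, 11].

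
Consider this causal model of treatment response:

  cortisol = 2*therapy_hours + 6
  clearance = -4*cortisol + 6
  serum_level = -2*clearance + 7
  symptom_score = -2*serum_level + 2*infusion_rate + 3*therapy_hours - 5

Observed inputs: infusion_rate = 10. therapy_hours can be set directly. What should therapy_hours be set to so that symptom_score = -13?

Substituting into the clearance equation gives clearance = -8*therapy_hours - 18.
This gives serum_level = 16*therapy_hours + 43.
This gives symptom_score = -29*therapy_hours - 71.
Solve -29*therapy_hours - 71 = -13: therapy_hours = (-13 + 71) / -29 = -2.

therapy_hours = -2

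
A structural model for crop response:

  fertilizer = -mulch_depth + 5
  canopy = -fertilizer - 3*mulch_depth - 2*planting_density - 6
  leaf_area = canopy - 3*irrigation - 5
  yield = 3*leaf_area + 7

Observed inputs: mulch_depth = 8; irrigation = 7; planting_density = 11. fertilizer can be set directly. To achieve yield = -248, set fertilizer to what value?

Intervening on fertilizer fixes its value directly, overriding its dependence on mulch_depth.
Substituting into the canopy equation gives canopy = -fertilizer - 52.
This gives leaf_area = -fertilizer - 78.
So yield = -3*fertilizer - 227.
Solve -3*fertilizer - 227 = -248: fertilizer = (-248 + 227) / -3 = 7.

fertilizer = 7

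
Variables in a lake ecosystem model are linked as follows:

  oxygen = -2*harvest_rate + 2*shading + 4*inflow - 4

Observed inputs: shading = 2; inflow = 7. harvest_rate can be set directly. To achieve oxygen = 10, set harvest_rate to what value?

harvest_rate = 9

Substituting into the oxygen equation gives oxygen = -2*harvest_rate + 28.
Solve -2*harvest_rate + 28 = 10: harvest_rate = (10 - 28) / -2 = 9.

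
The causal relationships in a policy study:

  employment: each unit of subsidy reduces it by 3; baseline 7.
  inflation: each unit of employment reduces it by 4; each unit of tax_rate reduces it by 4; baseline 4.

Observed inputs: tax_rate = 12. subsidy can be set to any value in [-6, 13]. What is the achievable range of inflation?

-144 to 84

Substituting into the inflation equation gives inflation = 12*subsidy - 72.
Linear in subsidy, so extremes are at the endpoints: subsidy = -6 gives inflation = -144; subsidy = 13 gives inflation = 84.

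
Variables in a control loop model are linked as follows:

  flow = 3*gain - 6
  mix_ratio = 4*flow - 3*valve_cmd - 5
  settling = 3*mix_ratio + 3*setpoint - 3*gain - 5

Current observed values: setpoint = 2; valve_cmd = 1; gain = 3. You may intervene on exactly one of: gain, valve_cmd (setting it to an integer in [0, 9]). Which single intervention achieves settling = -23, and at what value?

Intervening on gain: settling = 33*gain - 95. Reaching -23 requires gain = 24/11, not an integer.
Intervening on valve_cmd: with other inputs at their observed values, settling = -9*valve_cmd + 13. Solving for -23 gives valve_cmd = 4, within [0, 9].

set valve_cmd = 4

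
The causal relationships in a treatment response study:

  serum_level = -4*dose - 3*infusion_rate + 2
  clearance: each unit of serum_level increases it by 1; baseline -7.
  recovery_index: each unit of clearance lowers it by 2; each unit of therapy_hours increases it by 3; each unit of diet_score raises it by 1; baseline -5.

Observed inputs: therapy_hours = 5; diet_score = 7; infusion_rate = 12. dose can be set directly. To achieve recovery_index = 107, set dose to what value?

dose = 1

Substituting into the serum_level equation gives serum_level = -4*dose - 34.
Substituting into the clearance equation gives clearance = -4*dose - 41.
This gives recovery_index = 8*dose + 99.
Solve 8*dose + 99 = 107: dose = (107 - 99) / 8 = 1.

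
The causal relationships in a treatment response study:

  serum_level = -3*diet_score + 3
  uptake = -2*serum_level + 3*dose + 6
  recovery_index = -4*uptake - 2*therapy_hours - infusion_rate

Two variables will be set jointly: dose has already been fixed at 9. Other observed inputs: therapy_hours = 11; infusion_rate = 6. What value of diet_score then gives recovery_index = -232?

With dose held at 9:
Substituting into the uptake equation gives uptake = 6*diet_score + 27.
This gives recovery_index = -24*diet_score - 136.
Solve -24*diet_score - 136 = -232: diet_score = (-232 + 136) / -24 = 4.

diet_score = 4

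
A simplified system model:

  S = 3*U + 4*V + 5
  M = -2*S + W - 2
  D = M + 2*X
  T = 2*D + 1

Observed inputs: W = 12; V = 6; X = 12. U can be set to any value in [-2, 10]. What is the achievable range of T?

Substituting into the S equation gives S = 3*U + 29.
So M = -6*U - 48.
D becomes -6*U - 24.
Substituting into the T equation gives T = -12*U - 47.
Linear in U, so extremes are at the endpoints: U = -2 gives T = -23; U = 10 gives T = -167.

-167 to -23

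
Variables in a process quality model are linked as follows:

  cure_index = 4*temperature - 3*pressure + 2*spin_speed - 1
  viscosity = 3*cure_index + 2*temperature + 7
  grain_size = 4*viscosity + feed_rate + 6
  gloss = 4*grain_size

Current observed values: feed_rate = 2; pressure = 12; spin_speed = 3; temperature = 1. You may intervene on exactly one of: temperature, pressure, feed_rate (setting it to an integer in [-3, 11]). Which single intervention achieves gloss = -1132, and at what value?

set feed_rate = -1

Intervening on temperature: gloss = 224*temperature - 1344. Reaching -1132 requires temperature = 53/56, not an integer.
Intervening on pressure: gloss = -144*pressure + 608. Reaching -1132 requires pressure = 145/12, not an integer.
Intervening on feed_rate: with other inputs at their observed values, gloss = 4*feed_rate - 1128. Solving for -1132 gives feed_rate = -1, within [-3, 11].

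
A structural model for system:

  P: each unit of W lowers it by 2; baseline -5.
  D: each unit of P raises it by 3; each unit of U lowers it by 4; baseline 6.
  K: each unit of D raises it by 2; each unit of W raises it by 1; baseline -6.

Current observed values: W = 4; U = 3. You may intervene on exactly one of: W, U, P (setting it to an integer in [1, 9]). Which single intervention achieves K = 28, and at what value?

Intervening on W: K = -11*W - 48. Reaching 28 requires W = -76/11, not an integer.
Intervening on U: K = -8*U - 68. Reaching 28 requires U = -12, outside [1, 9].
Intervening on P: with other inputs at their observed values, K = 6*P - 14. Solving for 28 gives P = 7, within [1, 9].

set P = 7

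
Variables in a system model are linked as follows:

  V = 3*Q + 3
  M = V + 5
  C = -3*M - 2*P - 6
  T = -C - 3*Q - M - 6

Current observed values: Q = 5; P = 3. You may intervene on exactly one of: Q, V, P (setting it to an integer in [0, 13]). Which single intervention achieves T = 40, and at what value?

Intervening on Q: with other inputs at their observed values, T = 3*Q + 22. Solving for 40 gives Q = 6, within [0, 13].
Intervening on V: T = 2*V + 1. Reaching 40 requires V = 39/2, not an integer.
Intervening on P: T = 2*P + 31. Reaching 40 requires P = 9/2, not an integer.

set Q = 6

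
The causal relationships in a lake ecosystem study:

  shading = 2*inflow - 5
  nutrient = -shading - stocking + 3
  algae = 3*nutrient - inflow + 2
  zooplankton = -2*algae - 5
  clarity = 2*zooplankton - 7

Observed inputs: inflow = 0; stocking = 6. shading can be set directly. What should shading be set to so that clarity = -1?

Intervening on shading fixes its value directly, overriding its dependence on inflow.
Substituting into the nutrient equation gives nutrient = -shading - 3.
Substituting into the algae equation gives algae = -3*shading - 7.
Substituting into the zooplankton equation gives zooplankton = 6*shading + 9.
Substituting into the clarity equation gives clarity = 12*shading + 11.
Solve 12*shading + 11 = -1: shading = (-1 - 11) / 12 = -1.

shading = -1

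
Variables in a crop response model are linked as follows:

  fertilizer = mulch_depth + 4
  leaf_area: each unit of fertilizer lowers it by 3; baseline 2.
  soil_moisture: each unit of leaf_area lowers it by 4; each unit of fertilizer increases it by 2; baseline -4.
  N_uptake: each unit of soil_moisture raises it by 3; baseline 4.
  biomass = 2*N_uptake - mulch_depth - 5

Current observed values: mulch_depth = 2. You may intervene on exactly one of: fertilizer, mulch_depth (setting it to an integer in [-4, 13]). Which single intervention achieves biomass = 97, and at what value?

set fertilizer = 2

Intervening on fertilizer: with other inputs at their observed values, biomass = 84*fertilizer - 71. Solving for 97 gives fertilizer = 2, within [-4, 13].
Intervening on mulch_depth: biomass = 83*mulch_depth + 267. Reaching 97 requires mulch_depth = -170/83, not an integer.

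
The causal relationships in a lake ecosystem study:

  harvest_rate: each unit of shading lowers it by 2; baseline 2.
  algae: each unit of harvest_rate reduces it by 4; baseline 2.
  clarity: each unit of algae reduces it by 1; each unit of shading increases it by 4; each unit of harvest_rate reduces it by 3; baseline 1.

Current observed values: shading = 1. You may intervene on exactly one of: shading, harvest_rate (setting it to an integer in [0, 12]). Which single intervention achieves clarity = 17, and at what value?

set shading = 8

Intervening on shading: with other inputs at their observed values, clarity = 2*shading + 1. Solving for 17 gives shading = 8, within [0, 12].
Intervening on harvest_rate: clarity = harvest_rate + 3. Reaching 17 requires harvest_rate = 14, outside [0, 12].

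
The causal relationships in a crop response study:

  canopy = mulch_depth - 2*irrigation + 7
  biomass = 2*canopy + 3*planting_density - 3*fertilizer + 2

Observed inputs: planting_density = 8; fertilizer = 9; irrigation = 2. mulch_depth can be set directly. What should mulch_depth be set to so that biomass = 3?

mulch_depth = -1

Substituting into the canopy equation gives canopy = mulch_depth + 3.
Substituting into the biomass equation gives biomass = 2*mulch_depth + 5.
Solve 2*mulch_depth + 5 = 3: mulch_depth = (3 - 5) / 2 = -1.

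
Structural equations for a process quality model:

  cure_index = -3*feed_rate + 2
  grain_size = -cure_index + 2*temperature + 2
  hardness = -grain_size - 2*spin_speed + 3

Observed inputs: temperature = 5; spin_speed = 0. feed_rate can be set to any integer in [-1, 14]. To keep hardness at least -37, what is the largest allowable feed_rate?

feed_rate = 10

Substituting into the grain_size equation gives grain_size = 3*feed_rate + 10.
So hardness = -3*feed_rate - 7.
Require -3*feed_rate - 7 ≥ -37, so feed_rate ≤ 10.
The largest integer in [-1, 14] satisfying this is 10.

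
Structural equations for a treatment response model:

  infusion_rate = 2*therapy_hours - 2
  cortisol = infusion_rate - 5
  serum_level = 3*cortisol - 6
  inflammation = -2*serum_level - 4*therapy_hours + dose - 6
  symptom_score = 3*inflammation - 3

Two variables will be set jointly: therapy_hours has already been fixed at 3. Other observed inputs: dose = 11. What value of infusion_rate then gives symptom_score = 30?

infusion_rate = 4

With therapy_hours held at 3:
Intervening on infusion_rate fixes its value directly, overriding its dependence on therapy_hours.
Substituting into the serum_level equation gives serum_level = 3*infusion_rate - 21.
So inflammation = -6*infusion_rate + 35.
Substituting into the symptom_score equation gives symptom_score = -18*infusion_rate + 102.
Solve -18*infusion_rate + 102 = 30: infusion_rate = (30 - 102) / -18 = 4.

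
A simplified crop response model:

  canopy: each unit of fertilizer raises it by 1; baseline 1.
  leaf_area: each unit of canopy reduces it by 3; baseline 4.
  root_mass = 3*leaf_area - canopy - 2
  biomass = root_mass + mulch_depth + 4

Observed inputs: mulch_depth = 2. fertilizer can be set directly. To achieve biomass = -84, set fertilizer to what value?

fertilizer = 9

Substituting into the leaf_area equation gives leaf_area = -3*fertilizer + 1.
Substituting into the root_mass equation gives root_mass = -10*fertilizer.
Substituting into the biomass equation gives biomass = -10*fertilizer + 6.
Solve -10*fertilizer + 6 = -84: fertilizer = (-84 - 6) / -10 = 9.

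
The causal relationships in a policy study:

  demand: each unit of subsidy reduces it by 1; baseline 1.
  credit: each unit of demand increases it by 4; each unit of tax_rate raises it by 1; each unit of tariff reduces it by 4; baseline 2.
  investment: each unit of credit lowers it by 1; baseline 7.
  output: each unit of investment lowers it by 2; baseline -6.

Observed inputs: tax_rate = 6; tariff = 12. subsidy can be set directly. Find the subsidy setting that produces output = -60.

subsidy = -4

Substituting into the credit equation gives credit = -4*subsidy - 36.
This gives investment = 4*subsidy + 43.
So output = -8*subsidy - 92.
Solve -8*subsidy - 92 = -60: subsidy = (-60 + 92) / -8 = -4.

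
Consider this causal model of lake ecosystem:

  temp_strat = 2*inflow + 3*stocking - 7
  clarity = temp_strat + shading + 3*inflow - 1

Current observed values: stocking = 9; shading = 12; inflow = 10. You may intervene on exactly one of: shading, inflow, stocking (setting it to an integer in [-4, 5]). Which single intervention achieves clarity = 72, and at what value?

Intervening on shading: with other inputs at their observed values, clarity = shading + 69. Solving for 72 gives shading = 3, within [-4, 5].
Intervening on inflow: clarity = 5*inflow + 31. Reaching 72 requires inflow = 41/5, not an integer.
Intervening on stocking: clarity = 3*stocking + 54. Reaching 72 requires stocking = 6, outside [-4, 5].

set shading = 3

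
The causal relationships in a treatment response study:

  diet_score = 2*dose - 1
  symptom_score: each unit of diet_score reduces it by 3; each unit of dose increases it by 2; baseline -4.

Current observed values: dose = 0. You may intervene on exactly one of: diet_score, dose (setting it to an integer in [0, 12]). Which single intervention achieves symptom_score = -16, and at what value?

Intervening on diet_score: with other inputs at their observed values, symptom_score = -3*diet_score - 4. Solving for -16 gives diet_score = 4, within [0, 12].
Intervening on dose: symptom_score = -4*dose - 1. Reaching -16 requires dose = 15/4, not an integer.

set diet_score = 4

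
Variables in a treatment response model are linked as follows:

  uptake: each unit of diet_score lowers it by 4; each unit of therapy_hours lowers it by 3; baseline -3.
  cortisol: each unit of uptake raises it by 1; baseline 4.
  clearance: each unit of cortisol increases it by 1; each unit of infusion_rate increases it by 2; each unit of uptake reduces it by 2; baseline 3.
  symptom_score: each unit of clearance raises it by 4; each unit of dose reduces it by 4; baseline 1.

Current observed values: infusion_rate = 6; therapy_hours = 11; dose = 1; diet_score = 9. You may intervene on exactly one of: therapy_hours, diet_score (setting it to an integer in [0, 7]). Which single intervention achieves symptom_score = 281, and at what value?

set diet_score = 4

Intervening on therapy_hours: symptom_score = 12*therapy_hours + 229. Reaching 281 requires therapy_hours = 13/3, not an integer.
Intervening on diet_score: with other inputs at their observed values, symptom_score = 16*diet_score + 217. Solving for 281 gives diet_score = 4, within [0, 7].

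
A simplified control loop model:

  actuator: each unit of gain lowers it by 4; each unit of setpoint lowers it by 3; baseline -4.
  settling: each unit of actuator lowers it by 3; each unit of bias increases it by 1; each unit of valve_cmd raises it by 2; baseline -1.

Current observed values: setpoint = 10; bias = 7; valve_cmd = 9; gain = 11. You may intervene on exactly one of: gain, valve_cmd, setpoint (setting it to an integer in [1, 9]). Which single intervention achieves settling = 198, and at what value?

set gain = 6

Intervening on gain: with other inputs at their observed values, settling = 12*gain + 126. Solving for 198 gives gain = 6, within [1, 9].
Intervening on valve_cmd: settling = 2*valve_cmd + 240. Reaching 198 requires valve_cmd = -21, outside [1, 9].
Intervening on setpoint: settling = 9*setpoint + 168. Reaching 198 requires setpoint = 10/3, not an integer.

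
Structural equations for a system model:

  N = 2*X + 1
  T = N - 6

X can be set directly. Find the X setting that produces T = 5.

X = 5

Substituting into the T equation gives T = 2*X - 5.
Solve 2*X - 5 = 5: X = (5 + 5) / 2 = 5.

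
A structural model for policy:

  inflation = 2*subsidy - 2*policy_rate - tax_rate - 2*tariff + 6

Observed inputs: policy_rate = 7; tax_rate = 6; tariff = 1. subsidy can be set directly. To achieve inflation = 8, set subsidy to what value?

Substituting into the inflation equation gives inflation = 2*subsidy - 16.
Solve 2*subsidy - 16 = 8: subsidy = (8 + 16) / 2 = 12.

subsidy = 12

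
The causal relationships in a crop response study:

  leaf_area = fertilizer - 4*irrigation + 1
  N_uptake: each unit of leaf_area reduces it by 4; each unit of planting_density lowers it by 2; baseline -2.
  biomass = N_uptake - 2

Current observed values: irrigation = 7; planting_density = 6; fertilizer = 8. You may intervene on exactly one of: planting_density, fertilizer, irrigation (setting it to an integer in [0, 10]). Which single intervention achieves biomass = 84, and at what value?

Intervening on planting_density: biomass = -2*planting_density + 72. Reaching 84 requires planting_density = -6, outside [0, 10].
Intervening on fertilizer: with other inputs at their observed values, biomass = -4*fertilizer + 92. Solving for 84 gives fertilizer = 2, within [0, 10].
Intervening on irrigation: biomass = 16*irrigation - 52. Reaching 84 requires irrigation = 17/2, not an integer.

set fertilizer = 2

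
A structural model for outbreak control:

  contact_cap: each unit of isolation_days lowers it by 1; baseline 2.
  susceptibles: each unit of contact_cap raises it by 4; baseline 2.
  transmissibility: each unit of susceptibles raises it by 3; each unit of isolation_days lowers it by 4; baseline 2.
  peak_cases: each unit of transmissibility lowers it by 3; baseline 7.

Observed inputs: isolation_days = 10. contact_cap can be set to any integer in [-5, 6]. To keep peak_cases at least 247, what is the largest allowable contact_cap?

Intervening on contact_cap fixes its value directly, overriding its dependence on isolation_days.
Substituting into the transmissibility equation gives transmissibility = 12*contact_cap - 32.
Substituting into the peak_cases equation gives peak_cases = -36*contact_cap + 103.
Require -36*contact_cap + 103 ≥ 247, so contact_cap ≤ -4.
The largest integer in [-5, 6] satisfying this is -4.

contact_cap = -4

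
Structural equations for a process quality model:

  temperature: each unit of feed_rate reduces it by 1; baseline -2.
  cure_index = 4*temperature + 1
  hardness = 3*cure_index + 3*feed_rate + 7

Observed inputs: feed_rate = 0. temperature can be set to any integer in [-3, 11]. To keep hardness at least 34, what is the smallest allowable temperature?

temperature = 2

Intervening on temperature fixes its value directly, overriding its dependence on feed_rate.
Substituting into the hardness equation gives hardness = 12*temperature + 10.
Require 12*temperature + 10 ≥ 34, so temperature ≥ 2.
The smallest integer in [-3, 11] satisfying this is 2.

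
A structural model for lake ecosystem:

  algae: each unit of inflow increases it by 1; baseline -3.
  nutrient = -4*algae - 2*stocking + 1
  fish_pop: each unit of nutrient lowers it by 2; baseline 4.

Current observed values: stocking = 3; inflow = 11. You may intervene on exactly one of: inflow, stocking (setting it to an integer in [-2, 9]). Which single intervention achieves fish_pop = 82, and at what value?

Intervening on inflow: fish_pop = 8*inflow - 10. Reaching 82 requires inflow = 23/2, not an integer.
Intervening on stocking: with other inputs at their observed values, fish_pop = 4*stocking + 66. Solving for 82 gives stocking = 4, within [-2, 9].

set stocking = 4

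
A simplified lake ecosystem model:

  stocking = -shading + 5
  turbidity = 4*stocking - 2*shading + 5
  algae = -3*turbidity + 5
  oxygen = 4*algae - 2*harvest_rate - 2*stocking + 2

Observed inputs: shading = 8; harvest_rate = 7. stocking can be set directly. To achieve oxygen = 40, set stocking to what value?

Intervening on stocking fixes its value directly, overriding its dependence on shading.
Substituting into the turbidity equation gives turbidity = 4*stocking - 11.
algae becomes -12*stocking + 38.
Substituting into the oxygen equation gives oxygen = -50*stocking + 140.
Solve -50*stocking + 140 = 40: stocking = (40 - 140) / -50 = 2.

stocking = 2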